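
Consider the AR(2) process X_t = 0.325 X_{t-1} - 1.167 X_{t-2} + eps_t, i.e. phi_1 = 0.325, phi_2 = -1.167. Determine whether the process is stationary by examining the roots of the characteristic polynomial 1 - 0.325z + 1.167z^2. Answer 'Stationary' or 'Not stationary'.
\text{Not stationary}

The AR(p) characteristic polynomial is P(z) = 1 - 0.325z + 1.167z^2.
Stationarity requires all roots to lie outside the unit circle, i.e. |z| > 1 for every root.
Set 1 + (-0.325) z + (1.167) z^2 = 0, i.e. a z^2 + b z + c = 0 with a = 1.167, b = -0.325, c = 1.
Discriminant D = b^2 - 4ac = (-0.325)^2 - 4*(1.167)*1 = 0.105625 - (4.668) = -4.562375.
D < 0, so the roots are the complex-conjugate pair z = (-b +/- i sqrt(-D)) / (2a) = 0.1392 +/- 0.9152i.
For a conjugate pair |z|^2 = z * conj(z) = (product of roots) = c/a = 1/(1.167) = 0.856898, so |z| = sqrt(0.856898) = 0.9257 for both roots.
Moduli of all roots: 0.9257, 0.9257.
All moduli strictly greater than 1? No.
Verdict: Not stationary.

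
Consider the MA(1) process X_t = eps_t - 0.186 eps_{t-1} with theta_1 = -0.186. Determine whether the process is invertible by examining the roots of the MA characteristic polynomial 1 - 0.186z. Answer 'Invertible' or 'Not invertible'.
\text{Invertible}

The MA(q) characteristic polynomial is P(z) = 1 - 0.186z.
Invertibility requires all roots to lie outside the unit circle, i.e. |z| > 1 for every root.
This is linear in z: 1 + (-0.186) z = 0  =>  z = -1/(-0.186) = 5.376344,  |z| = 5.376344.
Moduli of all roots: 5.3763.
All moduli strictly greater than 1? Yes.
Verdict: Invertible.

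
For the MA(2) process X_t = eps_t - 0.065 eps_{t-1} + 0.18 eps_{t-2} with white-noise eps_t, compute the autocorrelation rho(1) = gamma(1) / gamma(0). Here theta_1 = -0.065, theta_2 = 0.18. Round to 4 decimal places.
\rho(1) = -0.0740

For an MA(q) process with theta_0 = 1, the autocovariance is
  gamma(k) = sigma^2 * sum_{i=0..q-k} theta_i * theta_{i+k},
and rho(k) = gamma(k) / gamma(0). Sigma^2 cancels.
  numerator   = (1)*(-0.065) + (-0.065)*(0.18) = -0.0767.
  denominator = (1)^2 + (-0.065)^2 + (0.18)^2 = 1.036625.
  rho(1) = -0.0767 / 1.036625 = -0.0740.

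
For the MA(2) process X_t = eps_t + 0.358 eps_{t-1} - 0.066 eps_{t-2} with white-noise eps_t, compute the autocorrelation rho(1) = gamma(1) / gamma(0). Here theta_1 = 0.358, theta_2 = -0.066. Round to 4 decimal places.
\rho(1) = 0.2952

For an MA(q) process with theta_0 = 1, the autocovariance is
  gamma(k) = sigma^2 * sum_{i=0..q-k} theta_i * theta_{i+k},
and rho(k) = gamma(k) / gamma(0). Sigma^2 cancels.
  numerator   = (1)*(0.358) + (0.358)*(-0.066) = 0.334372.
  denominator = (1)^2 + (0.358)^2 + (-0.066)^2 = 1.13252.
  rho(1) = 0.334372 / 1.13252 = 0.2952.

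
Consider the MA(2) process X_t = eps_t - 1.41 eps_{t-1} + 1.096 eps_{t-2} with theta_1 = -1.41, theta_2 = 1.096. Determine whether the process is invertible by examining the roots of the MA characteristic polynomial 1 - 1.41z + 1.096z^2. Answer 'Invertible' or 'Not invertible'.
\text{Not invertible}

The MA(q) characteristic polynomial is P(z) = 1 - 1.41z + 1.096z^2.
Invertibility requires all roots to lie outside the unit circle, i.e. |z| > 1 for every root.
Set 1 + (-1.41) z + (1.096) z^2 = 0, i.e. a z^2 + b z + c = 0 with a = 1.096, b = -1.41, c = 1.
Discriminant D = b^2 - 4ac = (-1.41)^2 - 4*(1.096)*1 = 1.9881 - (4.384) = -2.3959.
D < 0, so the roots are the complex-conjugate pair z = (-b +/- i sqrt(-D)) / (2a) = 0.6432 +/- 0.7061i.
For a conjugate pair |z|^2 = z * conj(z) = (product of roots) = c/a = 1/(1.096) = 0.912409, so |z| = sqrt(0.912409) = 0.9552 for both roots.
Moduli of all roots: 0.9552, 0.9552.
All moduli strictly greater than 1? No.
Verdict: Not invertible.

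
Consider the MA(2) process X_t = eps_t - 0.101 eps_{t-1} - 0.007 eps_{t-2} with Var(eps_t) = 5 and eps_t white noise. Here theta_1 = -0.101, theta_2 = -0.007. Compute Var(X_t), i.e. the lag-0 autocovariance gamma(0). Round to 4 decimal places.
\gamma(0) = 5.0513

For an MA(q) process X_t = eps_t + sum_i theta_i eps_{t-i} with
Var(eps_t) = sigma^2, the variance is
  gamma(0) = sigma^2 * (1 + sum_i theta_i^2).
  sum_i theta_i^2 = (-0.101)^2 + (-0.007)^2 = 0.010201 + 0.000049 = 0.01025.
  gamma(0) = 5 * (1 + 0.01025) = 5 * 1.01025 = 5.05125, which rounds to 5.0513.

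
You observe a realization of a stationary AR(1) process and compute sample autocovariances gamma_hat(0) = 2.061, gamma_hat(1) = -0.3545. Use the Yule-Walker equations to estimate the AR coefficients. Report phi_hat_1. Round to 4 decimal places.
\hat\phi_{1} = -0.1720

The Yule-Walker equations for an AR(p) process read, in matrix form,
  Gamma_p phi = r_p,   with   (Gamma_p)_{ij} = gamma(|i - j|),
                       (r_p)_i = gamma(i),   i,j = 1..p.
Substitute the sample gammas (Toeplitz matrix and right-hand side of size 1):
  Gamma_p = [[2.061]]
  r_p     = [-0.3545]
With p = 1 this is the single equation gamma(0) phi_1 = gamma(1):
  phi_hat_1 = gamma(1) / gamma(0) = -0.3545 / 2.061 = -0.1720.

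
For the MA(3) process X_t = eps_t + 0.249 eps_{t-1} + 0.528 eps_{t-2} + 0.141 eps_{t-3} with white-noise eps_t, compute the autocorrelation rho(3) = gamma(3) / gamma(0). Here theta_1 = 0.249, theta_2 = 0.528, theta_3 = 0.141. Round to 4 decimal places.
\rho(3) = 0.1036

For an MA(q) process with theta_0 = 1, the autocovariance is
  gamma(k) = sigma^2 * sum_{i=0..q-k} theta_i * theta_{i+k},
and rho(k) = gamma(k) / gamma(0). Sigma^2 cancels.
  numerator   = (1)*(0.141) = 0.141.
  denominator = (1)^2 + (0.249)^2 + (0.528)^2 + (0.141)^2 = 1.360666.
  rho(3) = 0.141 / 1.360666 = 0.1036.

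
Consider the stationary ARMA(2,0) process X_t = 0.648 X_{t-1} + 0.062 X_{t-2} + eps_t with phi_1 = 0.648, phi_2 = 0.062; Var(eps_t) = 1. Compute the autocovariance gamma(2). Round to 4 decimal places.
\gamma(2) = 0.9787

Multiply the model equation by X_{t-k} and take expectations. With theta_0 = psi_0 = 1 and psi_j the MA(infinity) weights, this gives
  gamma(k) - sum_i phi_i gamma(k-i) = c_k,
  c_k = sigma^2 * sum_{j=k..q} theta_j psi_{j-k}   (c_k = 0 for k > q),
using gamma(-m) = gamma(m).
Pure AR (q = 0): c_0 = sigma^2 = 1, c_k = 0 for k >= 1.
Equations for k = 0, 1, 2 (AR order 2, c_2 = 0):
  (E0) gamma(0) = phi_1 gamma(1) + phi_2 gamma(2) + c_0
  (E1) gamma(1) = phi_1 gamma(0) + phi_2 gamma(1) + c_1
  (E2) gamma(2) = phi_1 gamma(1) + phi_2 gamma(0)
From (E1): gamma(1) = A gamma(0) + B with
  A = phi_1 / (1 - phi_2) = 0.648 / 0.938 = 0.690832,   B = c_1 / (1 - phi_2) = 0 / 0.938 = 0.
Insert (E2) into (E0): gamma(0) (1 - phi_2^2) = phi_1 (1 + phi_2) gamma(1) + c_0.
  phi_1 (1 + phi_2) = (0.648)(1.062) = 0.688176,   1 - phi_2^2 = 0.996156.
Replace gamma(1) by A gamma(0) + B and collect gamma(0):
  gamma(0) [0.996156 - (0.688176)(0.690832)] = c_0 = 1
  gamma(0) * 0.520742 = 1
  gamma(0) = 1 / 0.520742 = 1.920336.
  gamma(1) = A gamma(0) = (0.690832)(1.920336) = 1.326628.
  gamma(2) = phi_1 gamma(1) + phi_2 gamma(0) = (0.648)(1.326628) + (0.062)(1.920336) = 0.978716.
Therefore gamma(2) = 0.9787 (to 4 decimal places).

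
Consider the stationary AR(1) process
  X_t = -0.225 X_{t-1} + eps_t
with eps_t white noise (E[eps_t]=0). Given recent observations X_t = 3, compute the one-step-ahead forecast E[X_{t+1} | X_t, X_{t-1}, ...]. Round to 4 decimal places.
E[X_{t+1} \mid \mathcal F_t] = -0.6750

For an AR(p) model X_t = c + sum_i phi_i X_{t-i} + eps_t, the
one-step-ahead conditional mean is
  E[X_{t+1} | X_t, ...] = c + sum_i phi_i X_{t+1-i}.
Substitute known values:
  E[X_{t+1} | ...] = (-0.225) * (3)
                   = -0.6750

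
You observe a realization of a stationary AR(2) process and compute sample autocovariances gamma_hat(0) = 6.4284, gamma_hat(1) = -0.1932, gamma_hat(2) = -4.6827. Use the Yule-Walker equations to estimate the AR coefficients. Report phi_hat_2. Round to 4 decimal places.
\hat\phi_{2} = -0.7300

The Yule-Walker equations for an AR(p) process read, in matrix form,
  Gamma_p phi = r_p,   with   (Gamma_p)_{ij} = gamma(|i - j|),
                       (r_p)_i = gamma(i),   i,j = 1..p.
Substitute the sample gammas (Toeplitz matrix and right-hand side of size 2):
  Gamma_p = [[6.4284, -0.1932], [-0.1932, 6.4284]]
  r_p     = [-0.1932, -4.6827]
Written out:
  6.4284 phi_1 - 0.1932 phi_2 = -0.1932
  -0.1932 phi_1 + 6.4284 phi_2 = -4.6827
Solve by Cramer's rule:
  det = gamma(0)^2 - gamma(1)^2 = (6.4284)^2 - (-0.1932)^2 = 41.32432656 - 0.03732624 = 41.28700032
  phi_hat_1 = [gamma(1) gamma(0) - gamma(1) gamma(2)] / det = [(-0.1932)(6.4284) - (-0.1932)(-4.6827)] / 41.28700032 = -2.14666452 / 41.28700032 = -0.052
  phi_hat_2 = [gamma(0) gamma(2) - gamma(1)^2] / det = [(6.4284)(-4.6827) - (-0.1932)^2] / 41.28700032 = -30.13959492 / 41.28700032 = -0.73
So phi_hat = [-0.0520, -0.7300].
Therefore phi_hat_2 = -0.7300.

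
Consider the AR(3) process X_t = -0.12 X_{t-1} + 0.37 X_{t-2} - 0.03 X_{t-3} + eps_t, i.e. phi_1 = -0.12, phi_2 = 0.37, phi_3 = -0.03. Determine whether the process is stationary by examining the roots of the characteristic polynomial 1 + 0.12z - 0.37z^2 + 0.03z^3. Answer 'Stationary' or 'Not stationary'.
\text{Stationary}

The AR(p) characteristic polynomial is P(z) = 1 + 0.12z - 0.37z^2 + 0.03z^3.
Stationarity requires all roots to lie outside the unit circle, i.e. |z| > 1 for every root.
Degree 3: look for a simple real root z0 first, then factor out (1 - z/z0) and solve the remaining quadratic.
Testing z0 = 2: P(2) = 1 + (0.12)(2) + (-0.37)(2)^2 + (0.03)(2)^3
  = 1 + (0.24) + (-1.48) + (0.24) = 0.  So z_0 = 2 is a root, |z_0| = 2.
Divide out the factor (1 - 0.5 z) = (1 - z/z0) (since 1/z0 = 0.5):
  P(z) = (1 - 0.5 z)(1 + (0.62) z + (-0.06) z^2)
  [check: z-coef 0.62 - (0.5) = 0.12; z^2-coef -0.06 - (0.5)(0.62) = -0.37; z^3-coef -(0.5)(-0.06) = 0.03.]
Remaining roots from the quadratic factor 1 + (0.62) z + (-0.06) z^2:
  Set 1 + (0.62) z + (-0.06) z^2 = 0, i.e. a z^2 + b z + c = 0 with a = -0.06, b = 0.62, c = 1.
  Discriminant D = b^2 - 4ac = (0.62)^2 - 4*(-0.06)*1 = 0.3844 - (-0.24) = 0.6244.
  D >= 0, so the roots are real: z = (-b +/- sqrt(D)) / (2a) = (-0.62 +/- 0.79019) / (-0.12).
    z_1 = (-0.62 + 0.79019) / (-0.12) = -1.4182,   |z_1| = 1.4182.
    z_2 = (-0.62 - 0.79019) / (-0.12) = 11.7516,   |z_2| = 11.7516.
Moduli of all roots: 2.0000, 1.4182, 11.7516.
All moduli strictly greater than 1? Yes.
Verdict: Stationary.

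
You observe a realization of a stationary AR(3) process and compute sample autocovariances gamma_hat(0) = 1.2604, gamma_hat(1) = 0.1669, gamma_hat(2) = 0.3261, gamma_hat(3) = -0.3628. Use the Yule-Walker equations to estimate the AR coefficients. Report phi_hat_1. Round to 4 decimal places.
\hat\phi_{1} = 0.1920

The Yule-Walker equations for an AR(p) process read, in matrix form,
  Gamma_p phi = r_p,   with   (Gamma_p)_{ij} = gamma(|i - j|),
                       (r_p)_i = gamma(i),   i,j = 1..p.
Substitute the sample gammas (Toeplitz matrix and right-hand side of size 3):
  Gamma_p = [[1.2604, 0.1669, 0.3261], [0.1669, 1.2604, 0.1669], [0.3261, 0.1669, 1.2604]]
  r_p     = [0.1669, 0.3261, -0.3628]
Written out (R1..R3):
  (R1) 1.2604 phi_1 + 0.1669 phi_2 + 0.3261 phi_3 = 0.1669
  (R2) 0.1669 phi_1 + 1.2604 phi_2 + 0.1669 phi_3 = 0.3261
  (R3) 0.3261 phi_1 + 0.1669 phi_2 + 1.2604 phi_3 = -0.3628
Gaussian elimination:
  R2 <- R2 - (0.1669/1.2604) R1 = R2 - (0.132418) R1:  1.238299 phi_2 + 0.123718 phi_3 = 0.303999
  R3 <- R3 - (0.3261/1.2604) R1 = R3 - (0.258727) R1:  0.123718 phi_2 + 1.176029 phi_3 = -0.405982
  R3 <- R3 - (0.123718/1.238299) R2 = R3 - (0.09991) R2:  1.163668 phi_3 = -0.436354
Back-substitution:
  phi_hat_3 = -0.436354 / 1.163668 = -0.374982
  phi_hat_2 = (0.303999 - (0.123718)(-0.374982)) / 1.238299 = 0.282962
  phi_hat_1 = (0.1669 - (0.1669)(0.282962) - (0.3261)(-0.374982)) / 1.2604 = 0.191967
So phi_hat = [0.1920, 0.2830, -0.3750].
Therefore phi_hat_1 = 0.1920.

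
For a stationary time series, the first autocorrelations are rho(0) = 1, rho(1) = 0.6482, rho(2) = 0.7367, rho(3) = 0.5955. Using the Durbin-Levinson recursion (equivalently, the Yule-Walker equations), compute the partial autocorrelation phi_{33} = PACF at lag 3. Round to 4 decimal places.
\phi_{33} = 0.0609

The PACF at lag k is phi_{kk}, the last component of the solution
to the Yule-Walker system G_k phi = r_k where
  (G_k)_{ij} = rho(|i - j|), (r_k)_i = rho(i), i,j = 1..k.
Equivalently, Durbin-Levinson gives phi_{kk} iteratively:
  phi_{11} = rho(1)
  phi_{kk} = [rho(k) - sum_{j=1..k-1} phi_{k-1,j} rho(k-j)]
            / [1 - sum_{j=1..k-1} phi_{k-1,j} rho(j)],
  phi_{k,j} = phi_{k-1,j} - phi_{kk} phi_{k-1,k-j},  j = 1..k-1.
Step k = 1:
  phi_11 = rho(1) = 0.6482.
Step k = 2:
  phi_22 = [rho(2) - phi_11 rho(1)] / [1 - phi_11 rho(1)] = [0.7367 - (0.6482)(0.6482)] / [1 - (0.6482)(0.6482)]
         = 0.31653676 / 0.57983676 = 0.545907.
  Update: phi_21 = phi_11 - phi_22 phi_11 = 0.6482 - (0.545907)(0.6482) = 0.294343.
Step k = 3:
  phi_33 = [rho(3) - phi_21 rho(2) - phi_22 rho(1)] / [1 - phi_21 rho(1) - phi_22 rho(2)]
    numerator   = 0.5955 - (0.294343)(0.7367) - (0.545907)(0.6482) = 0.02480059
    denominator = 1 - (0.294343)(0.6482) - (0.545907)(0.7367) = 0.40703723
  phi_33 = 0.02480059 / 0.40703723 = 0.0609.
Therefore phi_{33} = 0.0609.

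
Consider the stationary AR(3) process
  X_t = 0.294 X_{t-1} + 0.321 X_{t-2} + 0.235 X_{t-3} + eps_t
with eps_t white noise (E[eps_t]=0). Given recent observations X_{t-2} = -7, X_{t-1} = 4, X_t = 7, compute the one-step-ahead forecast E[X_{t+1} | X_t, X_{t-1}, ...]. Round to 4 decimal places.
E[X_{t+1} \mid \mathcal F_t] = 1.6970

For an AR(p) model X_t = c + sum_i phi_i X_{t-i} + eps_t, the
one-step-ahead conditional mean is
  E[X_{t+1} | X_t, ...] = c + sum_i phi_i X_{t+1-i}.
Substitute known values:
  E[X_{t+1} | ...] = (0.294) * (7) + (0.321) * (4) + (0.235) * (-7)
                   = 1.6970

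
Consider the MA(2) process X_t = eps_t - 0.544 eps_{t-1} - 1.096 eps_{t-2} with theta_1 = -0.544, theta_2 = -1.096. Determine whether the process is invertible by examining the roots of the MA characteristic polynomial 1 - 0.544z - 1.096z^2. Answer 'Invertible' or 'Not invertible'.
\text{Not invertible}

The MA(q) characteristic polynomial is P(z) = 1 - 0.544z - 1.096z^2.
Invertibility requires all roots to lie outside the unit circle, i.e. |z| > 1 for every root.
Set 1 + (-0.544) z + (-1.096) z^2 = 0, i.e. a z^2 + b z + c = 0 with a = -1.096, b = -0.544, c = 1.
Discriminant D = b^2 - 4ac = (-0.544)^2 - 4*(-1.096)*1 = 0.295936 - (-4.384) = 4.679936.
D >= 0, so the roots are real: z = (-b +/- sqrt(D)) / (2a) = (0.544 +/- 2.163316) / (-2.192).
  z_1 = (0.544 + 2.163316) / (-2.192) = -1.2351,   |z_1| = 1.2351.
  z_2 = (0.544 - 2.163316) / (-2.192) = 0.7387,   |z_2| = 0.7387.
Moduli of all roots: 1.2351, 0.7387.
All moduli strictly greater than 1? No.
Verdict: Not invertible.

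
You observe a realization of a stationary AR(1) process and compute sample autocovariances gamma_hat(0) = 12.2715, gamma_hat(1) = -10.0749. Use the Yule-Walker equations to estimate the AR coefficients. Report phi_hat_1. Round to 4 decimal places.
\hat\phi_{1} = -0.8210

The Yule-Walker equations for an AR(p) process read, in matrix form,
  Gamma_p phi = r_p,   with   (Gamma_p)_{ij} = gamma(|i - j|),
                       (r_p)_i = gamma(i),   i,j = 1..p.
Substitute the sample gammas (Toeplitz matrix and right-hand side of size 1):
  Gamma_p = [[12.2715]]
  r_p     = [-10.0749]
With p = 1 this is the single equation gamma(0) phi_1 = gamma(1):
  phi_hat_1 = gamma(1) / gamma(0) = -10.0749 / 12.2715 = -0.8210.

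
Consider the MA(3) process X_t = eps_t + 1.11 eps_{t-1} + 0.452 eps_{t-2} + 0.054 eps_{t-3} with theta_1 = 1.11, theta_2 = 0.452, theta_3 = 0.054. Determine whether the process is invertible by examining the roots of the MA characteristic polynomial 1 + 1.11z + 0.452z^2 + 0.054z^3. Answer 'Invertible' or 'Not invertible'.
\text{Invertible}

The MA(q) characteristic polynomial is P(z) = 1 + 1.11z + 0.452z^2 + 0.054z^3.
Invertibility requires all roots to lie outside the unit circle, i.e. |z| > 1 for every root.
Degree 3: look for a simple real root z0 first, then factor out (1 - z/z0) and solve the remaining quadratic.
Testing z0 = -5: P(-5) = 1 + (1.11)(-5) + (0.452)(-5)^2 + (0.054)(-5)^3
  = 1 + (-5.55) + (11.3) + (-6.75) = 0.  So z_0 = -5 is a root, |z_0| = 5.
Divide out the factor (1 + 0.2 z) = (1 - z/z0) (since 1/z0 = -0.2):
  P(z) = (1 + 0.2 z)(1 + (0.91) z + (0.27) z^2)
  [check: z-coef 0.91 - (-0.2) = 1.11; z^2-coef 0.27 - (-0.2)(0.91) = 0.452; z^3-coef -(-0.2)(0.27) = 0.054.]
Remaining roots from the quadratic factor 1 + (0.91) z + (0.27) z^2:
  Set 1 + (0.91) z + (0.27) z^2 = 0, i.e. a z^2 + b z + c = 0 with a = 0.27, b = 0.91, c = 1.
  Discriminant D = b^2 - 4ac = (0.91)^2 - 4*(0.27)*1 = 0.8281 - (1.08) = -0.2519.
  D < 0, so the roots are the complex-conjugate pair z = (-b +/- i sqrt(-D)) / (2a) = -1.6852 +/- 0.9294i.
  For a conjugate pair |z|^2 = z * conj(z) = (product of roots) = c/a = 1/(0.27) = 3.703704, so |z| = sqrt(3.703704) = 1.9245 for both roots.
Moduli of all roots: 5.0000, 1.9245, 1.9245.
All moduli strictly greater than 1? Yes.
Verdict: Invertible.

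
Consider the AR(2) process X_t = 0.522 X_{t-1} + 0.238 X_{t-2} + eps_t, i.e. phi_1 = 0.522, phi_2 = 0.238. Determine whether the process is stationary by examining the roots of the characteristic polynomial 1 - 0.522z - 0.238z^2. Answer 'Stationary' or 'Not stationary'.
\text{Stationary}

The AR(p) characteristic polynomial is P(z) = 1 - 0.522z - 0.238z^2.
Stationarity requires all roots to lie outside the unit circle, i.e. |z| > 1 for every root.
Set 1 + (-0.522) z + (-0.238) z^2 = 0, i.e. a z^2 + b z + c = 0 with a = -0.238, b = -0.522, c = 1.
Discriminant D = b^2 - 4ac = (-0.522)^2 - 4*(-0.238)*1 = 0.272484 - (-0.952) = 1.224484.
D >= 0, so the roots are real: z = (-b +/- sqrt(D)) / (2a) = (0.522 +/- 1.106564) / (-0.476).
  z_1 = (0.522 + 1.106564) / (-0.476) = -3.4214,   |z_1| = 3.4214.
  z_2 = (0.522 - 1.106564) / (-0.476) = 1.2281,   |z_2| = 1.2281.
Moduli of all roots: 3.4214, 1.2281.
All moduli strictly greater than 1? Yes.
Verdict: Stationary.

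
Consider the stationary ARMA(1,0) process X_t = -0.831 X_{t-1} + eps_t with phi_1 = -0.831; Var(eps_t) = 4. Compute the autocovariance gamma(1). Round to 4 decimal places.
\gamma(1) = -10.7420

Multiply the model equation by X_{t-k} and take expectations. With theta_0 = psi_0 = 1 and psi_j the MA(infinity) weights, this gives
  gamma(k) - sum_i phi_i gamma(k-i) = c_k,
  c_k = sigma^2 * sum_{j=k..q} theta_j psi_{j-k}   (c_k = 0 for k > q),
using gamma(-m) = gamma(m).
Pure AR (q = 0): c_0 = sigma^2 = 4, c_k = 0 for k >= 1.
Equations for k = 0 and k = 1 (AR order 1):
  gamma(0) = phi_1 gamma(1) + c_0
  gamma(1) = phi_1 gamma(0) + c_1
Substituting the second into the first: gamma(0) (1 - phi_1^2) = c_0 + phi_1 c_1, so
  gamma(0) = c_0 / (1 - phi_1^2) = 4 / (1 - (-0.831)^2) = 4 / 0.309439 = 12.926619.
  gamma(1) = phi_1 gamma(0) = (-0.831)(12.926619) = -10.74202.
Therefore gamma(1) = -10.7420 (to 4 decimal places).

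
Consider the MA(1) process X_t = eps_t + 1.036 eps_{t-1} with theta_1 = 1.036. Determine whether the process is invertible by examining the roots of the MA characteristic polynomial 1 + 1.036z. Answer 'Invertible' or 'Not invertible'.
\text{Not invertible}

The MA(q) characteristic polynomial is P(z) = 1 + 1.036z.
Invertibility requires all roots to lie outside the unit circle, i.e. |z| > 1 for every root.
This is linear in z: 1 + (1.036) z = 0  =>  z = -1/(1.036) = -0.965251,  |z| = 0.965251.
Moduli of all roots: 0.9653.
All moduli strictly greater than 1? No.
Verdict: Not invertible.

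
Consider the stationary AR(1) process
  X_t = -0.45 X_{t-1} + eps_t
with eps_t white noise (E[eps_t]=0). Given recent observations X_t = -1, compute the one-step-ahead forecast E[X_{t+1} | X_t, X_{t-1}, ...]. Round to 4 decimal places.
E[X_{t+1} \mid \mathcal F_t] = 0.4500

For an AR(p) model X_t = c + sum_i phi_i X_{t-i} + eps_t, the
one-step-ahead conditional mean is
  E[X_{t+1} | X_t, ...] = c + sum_i phi_i X_{t+1-i}.
Substitute known values:
  E[X_{t+1} | ...] = (-0.45) * (-1)
                   = 0.4500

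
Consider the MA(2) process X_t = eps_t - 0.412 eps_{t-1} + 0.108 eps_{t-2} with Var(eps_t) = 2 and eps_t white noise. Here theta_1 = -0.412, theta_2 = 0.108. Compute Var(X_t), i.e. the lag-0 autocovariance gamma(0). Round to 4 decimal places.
\gamma(0) = 2.3628

For an MA(q) process X_t = eps_t + sum_i theta_i eps_{t-i} with
Var(eps_t) = sigma^2, the variance is
  gamma(0) = sigma^2 * (1 + sum_i theta_i^2).
  sum_i theta_i^2 = (-0.412)^2 + (0.108)^2 = 0.169744 + 0.011664 = 0.181408.
  gamma(0) = 2 * (1 + 0.181408) = 2 * 1.181408 = 2.362816, which rounds to 2.3628.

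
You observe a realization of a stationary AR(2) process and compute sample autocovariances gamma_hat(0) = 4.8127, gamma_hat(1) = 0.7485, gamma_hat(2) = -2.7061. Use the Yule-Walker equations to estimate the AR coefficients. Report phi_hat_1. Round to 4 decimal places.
\hat\phi_{1} = 0.2490

The Yule-Walker equations for an AR(p) process read, in matrix form,
  Gamma_p phi = r_p,   with   (Gamma_p)_{ij} = gamma(|i - j|),
                       (r_p)_i = gamma(i),   i,j = 1..p.
Substitute the sample gammas (Toeplitz matrix and right-hand side of size 2):
  Gamma_p = [[4.8127, 0.7485], [0.7485, 4.8127]]
  r_p     = [0.7485, -2.7061]
Written out:
  4.8127 phi_1 + 0.7485 phi_2 = 0.7485
  0.7485 phi_1 + 4.8127 phi_2 = -2.7061
Solve by Cramer's rule:
  det = gamma(0)^2 - gamma(1)^2 = (4.8127)^2 - (0.7485)^2 = 23.16208129 - 0.56025225 = 22.60182904
  phi_hat_1 = [gamma(1) gamma(0) - gamma(1) gamma(2)] / det = [(0.7485)(4.8127) - (0.7485)(-2.7061)] / 22.60182904 = 5.6278218 / 22.60182904 = 0.249
  phi_hat_2 = [gamma(0) gamma(2) - gamma(1)^2] / det = [(4.8127)(-2.7061) - (0.7485)^2] / 22.60182904 = -13.58389972 / 22.60182904 = -0.601
So phi_hat = [0.2490, -0.6010].
Therefore phi_hat_1 = 0.2490.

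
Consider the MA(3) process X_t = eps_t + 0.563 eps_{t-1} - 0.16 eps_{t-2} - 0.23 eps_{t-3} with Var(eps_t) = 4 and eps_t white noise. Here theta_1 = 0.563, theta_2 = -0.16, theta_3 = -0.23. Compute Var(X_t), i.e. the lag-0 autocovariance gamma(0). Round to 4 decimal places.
\gamma(0) = 5.5819

For an MA(q) process X_t = eps_t + sum_i theta_i eps_{t-i} with
Var(eps_t) = sigma^2, the variance is
  gamma(0) = sigma^2 * (1 + sum_i theta_i^2).
  sum_i theta_i^2 = (0.563)^2 + (-0.16)^2 + (-0.23)^2 = 0.316969 + 0.0256 + 0.0529 = 0.395469.
  gamma(0) = 4 * (1 + 0.395469) = 4 * 1.395469 = 5.581876, which rounds to 5.5819.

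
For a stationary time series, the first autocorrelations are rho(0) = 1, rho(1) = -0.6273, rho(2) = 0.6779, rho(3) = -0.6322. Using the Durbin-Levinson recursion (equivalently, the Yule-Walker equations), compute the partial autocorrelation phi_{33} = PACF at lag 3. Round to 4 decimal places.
\phi_{33} = -0.2372

The PACF at lag k is phi_{kk}, the last component of the solution
to the Yule-Walker system G_k phi = r_k where
  (G_k)_{ij} = rho(|i - j|), (r_k)_i = rho(i), i,j = 1..k.
Equivalently, Durbin-Levinson gives phi_{kk} iteratively:
  phi_{11} = rho(1)
  phi_{kk} = [rho(k) - sum_{j=1..k-1} phi_{k-1,j} rho(k-j)]
            / [1 - sum_{j=1..k-1} phi_{k-1,j} rho(j)],
  phi_{k,j} = phi_{k-1,j} - phi_{kk} phi_{k-1,k-j},  j = 1..k-1.
Step k = 1:
  phi_11 = rho(1) = -0.6273.
Step k = 2:
  phi_22 = [rho(2) - phi_11 rho(1)] / [1 - phi_11 rho(1)] = [0.6779 - (-0.6273)(-0.6273)] / [1 - (-0.6273)(-0.6273)]
         = 0.28439471 / 0.60649471 = 0.468915.
  Update: phi_21 = phi_11 - phi_22 phi_11 = -0.6273 - (0.468915)(-0.6273) = -0.333149.
Step k = 3:
  phi_33 = [rho(3) - phi_21 rho(2) - phi_22 rho(1)] / [1 - phi_21 rho(1) - phi_22 rho(2)]
    numerator   = -0.6322 - (-0.333149)(0.6779) - (0.468915)(-0.6273) = -0.11220741
    denominator = 1 - (-0.333149)(-0.6273) - (0.468915)(0.6779) = 0.47313765
  phi_33 = -0.11220741 / 0.47313765 = -0.2372.
Therefore phi_{33} = -0.2372.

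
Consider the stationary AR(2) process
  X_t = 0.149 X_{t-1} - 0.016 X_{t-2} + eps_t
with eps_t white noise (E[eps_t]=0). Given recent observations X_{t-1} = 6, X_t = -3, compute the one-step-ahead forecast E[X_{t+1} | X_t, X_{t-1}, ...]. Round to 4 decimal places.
E[X_{t+1} \mid \mathcal F_t] = -0.5430

For an AR(p) model X_t = c + sum_i phi_i X_{t-i} + eps_t, the
one-step-ahead conditional mean is
  E[X_{t+1} | X_t, ...] = c + sum_i phi_i X_{t+1-i}.
Substitute known values:
  E[X_{t+1} | ...] = (0.149) * (-3) + (-0.016) * (6)
                   = -0.5430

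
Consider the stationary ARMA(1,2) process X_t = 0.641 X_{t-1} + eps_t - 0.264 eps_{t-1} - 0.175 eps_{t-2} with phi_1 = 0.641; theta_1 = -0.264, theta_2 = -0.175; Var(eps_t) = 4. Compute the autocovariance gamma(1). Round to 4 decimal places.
\gamma(1) = 1.6279

Multiply the model equation by X_{t-k} and take expectations. With theta_0 = psi_0 = 1 and psi_j the MA(infinity) weights, this gives
  gamma(k) - sum_i phi_i gamma(k-i) = c_k,
  c_k = sigma^2 * sum_{j=k..q} theta_j psi_{j-k}   (c_k = 0 for k > q),
using gamma(-m) = gamma(m).
psi-weights needed (psi_j = theta_j + sum_i phi_i psi_{j-i}):
  psi_1 = theta_1 + phi_1 = -0.264 + (0.641) = 0.377
  psi_2 = theta_2 + phi_1 psi_1 = -0.175 + (0.641)(0.377) = 0.066657
Right-hand sides:
  c_0 = sigma^2 (1 + theta_1 psi_1 + theta_2 psi_2) = 4 * (1 + (-0.264)(0.377) + (-0.175)(0.066657)) = 4 * 0.888807 = 3.555228
  c_1 = sigma^2 (theta_1 + theta_2 psi_1) = 4 * (-0.264 + (-0.175)(0.377)) = -1.3199
  c_2 = sigma^2 theta_2 = 4 * (-0.175) = -0.7
Equations for k = 0 and k = 1 (AR order 1):
  gamma(0) = phi_1 gamma(1) + c_0
  gamma(1) = phi_1 gamma(0) + c_1
Substituting the second into the first: gamma(0) (1 - phi_1^2) = c_0 + phi_1 c_1, so
  gamma(0) = (c_0 + phi_1 c_1) / (1 - phi_1^2) = (3.555228 + (0.641)(-1.3199)) / (1 - (0.641)^2) = 2.709172 / 0.589119 = 4.598684.
  gamma(1) = phi_1 gamma(0) + c_1 = (0.641)(4.598684) + (-1.3199) = 1.627857.
Therefore gamma(1) = 1.6279 (to 4 decimal places).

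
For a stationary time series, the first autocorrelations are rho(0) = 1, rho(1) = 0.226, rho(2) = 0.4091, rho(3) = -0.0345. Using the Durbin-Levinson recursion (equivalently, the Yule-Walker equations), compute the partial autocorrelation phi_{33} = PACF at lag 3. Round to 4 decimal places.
\phi_{33} = -0.2179

The PACF at lag k is phi_{kk}, the last component of the solution
to the Yule-Walker system G_k phi = r_k where
  (G_k)_{ij} = rho(|i - j|), (r_k)_i = rho(i), i,j = 1..k.
Equivalently, Durbin-Levinson gives phi_{kk} iteratively:
  phi_{11} = rho(1)
  phi_{kk} = [rho(k) - sum_{j=1..k-1} phi_{k-1,j} rho(k-j)]
            / [1 - sum_{j=1..k-1} phi_{k-1,j} rho(j)],
  phi_{k,j} = phi_{k-1,j} - phi_{kk} phi_{k-1,k-j},  j = 1..k-1.
Step k = 1:
  phi_11 = rho(1) = 0.226.
Step k = 2:
  phi_22 = [rho(2) - phi_11 rho(1)] / [1 - phi_11 rho(1)] = [0.4091 - (0.226)(0.226)] / [1 - (0.226)(0.226)]
         = 0.358024 / 0.948924 = 0.377295.
  Update: phi_21 = phi_11 - phi_22 phi_11 = 0.226 - (0.377295)(0.226) = 0.140731.
Step k = 3:
  phi_33 = [rho(3) - phi_21 rho(2) - phi_22 rho(1)] / [1 - phi_21 rho(1) - phi_22 rho(2)]
    numerator   = -0.0345 - (0.140731)(0.4091) - (0.377295)(0.226) = -0.17734182
    denominator = 1 - (0.140731)(0.226) - (0.377295)(0.4091) = 0.81384344
  phi_33 = -0.17734182 / 0.81384344 = -0.2179.
Therefore phi_{33} = -0.2179.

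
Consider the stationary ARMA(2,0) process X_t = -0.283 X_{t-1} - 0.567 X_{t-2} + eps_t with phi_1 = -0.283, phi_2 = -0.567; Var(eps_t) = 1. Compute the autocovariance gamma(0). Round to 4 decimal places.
\gamma(0) = 1.5235

Multiply the model equation by X_{t-k} and take expectations. With theta_0 = psi_0 = 1 and psi_j the MA(infinity) weights, this gives
  gamma(k) - sum_i phi_i gamma(k-i) = c_k,
  c_k = sigma^2 * sum_{j=k..q} theta_j psi_{j-k}   (c_k = 0 for k > q),
using gamma(-m) = gamma(m).
Pure AR (q = 0): c_0 = sigma^2 = 1, c_k = 0 for k >= 1.
Equations for k = 0, 1, 2 (AR order 2, c_2 = 0):
  (E0) gamma(0) = phi_1 gamma(1) + phi_2 gamma(2) + c_0
  (E1) gamma(1) = phi_1 gamma(0) + phi_2 gamma(1) + c_1
  (E2) gamma(2) = phi_1 gamma(1) + phi_2 gamma(0)
From (E1): gamma(1) = A gamma(0) + B with
  A = phi_1 / (1 - phi_2) = -0.283 / 1.567 = -0.1806,   B = c_1 / (1 - phi_2) = 0 / 1.567 = 0.
Insert (E2) into (E0): gamma(0) (1 - phi_2^2) = phi_1 (1 + phi_2) gamma(1) + c_0.
  phi_1 (1 + phi_2) = (-0.283)(0.433) = -0.122539,   1 - phi_2^2 = 0.678511.
Replace gamma(1) by A gamma(0) + B and collect gamma(0):
  gamma(0) [0.678511 - (-0.122539)(-0.1806)] = c_0 = 1
  gamma(0) * 0.65638 = 1
  gamma(0) = 1 / 0.65638 = 1.523507.
Therefore gamma(0) = 1.5235 (to 4 decimal places).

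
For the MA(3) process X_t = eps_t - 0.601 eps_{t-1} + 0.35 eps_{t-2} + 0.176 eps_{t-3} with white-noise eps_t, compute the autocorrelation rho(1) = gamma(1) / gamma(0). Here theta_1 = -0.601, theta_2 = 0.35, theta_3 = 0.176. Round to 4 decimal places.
\rho(1) = -0.4950

For an MA(q) process with theta_0 = 1, the autocovariance is
  gamma(k) = sigma^2 * sum_{i=0..q-k} theta_i * theta_{i+k},
and rho(k) = gamma(k) / gamma(0). Sigma^2 cancels.
  numerator   = (1)*(-0.601) + (-0.601)*(0.35) + (0.35)*(0.176) = -0.74975.
  denominator = (1)^2 + (-0.601)^2 + (0.35)^2 + (0.176)^2 = 1.514677.
  rho(1) = -0.74975 / 1.514677 = -0.4950.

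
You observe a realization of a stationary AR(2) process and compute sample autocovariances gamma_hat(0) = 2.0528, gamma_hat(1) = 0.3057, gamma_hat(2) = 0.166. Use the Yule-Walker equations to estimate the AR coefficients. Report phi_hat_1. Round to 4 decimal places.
\hat\phi_{1} = 0.1400

The Yule-Walker equations for an AR(p) process read, in matrix form,
  Gamma_p phi = r_p,   with   (Gamma_p)_{ij} = gamma(|i - j|),
                       (r_p)_i = gamma(i),   i,j = 1..p.
Substitute the sample gammas (Toeplitz matrix and right-hand side of size 2):
  Gamma_p = [[2.0528, 0.3057], [0.3057, 2.0528]]
  r_p     = [0.3057, 0.166]
Written out:
  2.0528 phi_1 + 0.3057 phi_2 = 0.3057
  0.3057 phi_1 + 2.0528 phi_2 = 0.166
Solve by Cramer's rule:
  det = gamma(0)^2 - gamma(1)^2 = (2.0528)^2 - (0.3057)^2 = 4.21398784 - 0.09345249 = 4.12053535
  phi_hat_1 = [gamma(1) gamma(0) - gamma(1) gamma(2)] / det = [(0.3057)(2.0528) - (0.3057)(0.166)] / 4.12053535 = 0.57679476 / 4.12053535 = 0.14
  phi_hat_2 = [gamma(0) gamma(2) - gamma(1)^2] / det = [(2.0528)(0.166) - (0.3057)^2] / 4.12053535 = 0.24731231 / 4.12053535 = 0.06
So phi_hat = [0.1400, 0.0600].
Therefore phi_hat_1 = 0.1400.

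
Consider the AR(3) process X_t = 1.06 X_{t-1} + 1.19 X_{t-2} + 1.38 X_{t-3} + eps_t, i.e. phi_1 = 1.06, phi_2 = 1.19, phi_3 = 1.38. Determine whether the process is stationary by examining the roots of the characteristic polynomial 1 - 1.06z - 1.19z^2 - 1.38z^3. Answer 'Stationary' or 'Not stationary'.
\text{Not stationary}

The AR(p) characteristic polynomial is P(z) = 1 - 1.06z - 1.19z^2 - 1.38z^3.
Stationarity requires all roots to lie outside the unit circle, i.e. |z| > 1 for every root.
Degree 3: look for a simple real root z0 first, then factor out (1 - z/z0) and solve the remaining quadratic.
Testing z0 = 0.5: P(0.5) = 1 + (-1.06)(0.5) + (-1.19)(0.5)^2 + (-1.38)(0.5)^3
  = 1 + (-0.53) + (-0.2975) + (-0.1725) = 0.  So z_0 = 0.5 is a root, |z_0| = 0.5.
Divide out the factor (1 - 2 z) = (1 - z/z0) (since 1/z0 = 2):
  P(z) = (1 - 2 z)(1 + (0.94) z + (0.69) z^2)
  [check: z-coef 0.94 - (2) = -1.06; z^2-coef 0.69 - (2)(0.94) = -1.19; z^3-coef -(2)(0.69) = -1.38.]
Remaining roots from the quadratic factor 1 + (0.94) z + (0.69) z^2:
  Set 1 + (0.94) z + (0.69) z^2 = 0, i.e. a z^2 + b z + c = 0 with a = 0.69, b = 0.94, c = 1.
  Discriminant D = b^2 - 4ac = (0.94)^2 - 4*(0.69)*1 = 0.8836 - (2.76) = -1.8764.
  D < 0, so the roots are the complex-conjugate pair z = (-b +/- i sqrt(-D)) / (2a) = -0.6812 +/- 0.9926i.
  For a conjugate pair |z|^2 = z * conj(z) = (product of roots) = c/a = 1/(0.69) = 1.449275, so |z| = sqrt(1.449275) = 1.2039 for both roots.
Moduli of all roots: 0.5000, 1.2039, 1.2039.
All moduli strictly greater than 1? No.
Verdict: Not stationary.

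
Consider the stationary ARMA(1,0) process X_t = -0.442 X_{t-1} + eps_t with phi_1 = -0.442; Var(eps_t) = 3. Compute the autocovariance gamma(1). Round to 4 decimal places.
\gamma(1) = -1.6480

Multiply the model equation by X_{t-k} and take expectations. With theta_0 = psi_0 = 1 and psi_j the MA(infinity) weights, this gives
  gamma(k) - sum_i phi_i gamma(k-i) = c_k,
  c_k = sigma^2 * sum_{j=k..q} theta_j psi_{j-k}   (c_k = 0 for k > q),
using gamma(-m) = gamma(m).
Pure AR (q = 0): c_0 = sigma^2 = 3, c_k = 0 for k >= 1.
Equations for k = 0 and k = 1 (AR order 1):
  gamma(0) = phi_1 gamma(1) + c_0
  gamma(1) = phi_1 gamma(0) + c_1
Substituting the second into the first: gamma(0) (1 - phi_1^2) = c_0 + phi_1 c_1, so
  gamma(0) = c_0 / (1 - phi_1^2) = 3 / (1 - (-0.442)^2) = 3 / 0.804636 = 3.728394.
  gamma(1) = phi_1 gamma(0) = (-0.442)(3.728394) = -1.64795.
Therefore gamma(1) = -1.6480 (to 4 decimal places).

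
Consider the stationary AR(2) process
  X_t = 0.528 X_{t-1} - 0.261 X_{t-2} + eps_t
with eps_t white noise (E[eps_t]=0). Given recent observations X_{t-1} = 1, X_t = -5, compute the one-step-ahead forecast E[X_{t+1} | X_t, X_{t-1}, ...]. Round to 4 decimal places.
E[X_{t+1} \mid \mathcal F_t] = -2.9010

For an AR(p) model X_t = c + sum_i phi_i X_{t-i} + eps_t, the
one-step-ahead conditional mean is
  E[X_{t+1} | X_t, ...] = c + sum_i phi_i X_{t+1-i}.
Substitute known values:
  E[X_{t+1} | ...] = (0.528) * (-5) + (-0.261) * (1)
                   = -2.9010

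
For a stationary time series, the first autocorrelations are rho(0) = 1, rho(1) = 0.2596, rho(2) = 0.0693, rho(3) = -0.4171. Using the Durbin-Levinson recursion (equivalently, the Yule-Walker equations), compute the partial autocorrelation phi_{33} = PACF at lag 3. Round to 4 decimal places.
\phi_{33} = -0.4671

The PACF at lag k is phi_{kk}, the last component of the solution
to the Yule-Walker system G_k phi = r_k where
  (G_k)_{ij} = rho(|i - j|), (r_k)_i = rho(i), i,j = 1..k.
Equivalently, Durbin-Levinson gives phi_{kk} iteratively:
  phi_{11} = rho(1)
  phi_{kk} = [rho(k) - sum_{j=1..k-1} phi_{k-1,j} rho(k-j)]
            / [1 - sum_{j=1..k-1} phi_{k-1,j} rho(j)],
  phi_{k,j} = phi_{k-1,j} - phi_{kk} phi_{k-1,k-j},  j = 1..k-1.
Step k = 1:
  phi_11 = rho(1) = 0.2596.
Step k = 2:
  phi_22 = [rho(2) - phi_11 rho(1)] / [1 - phi_11 rho(1)] = [0.0693 - (0.2596)(0.2596)] / [1 - (0.2596)(0.2596)]
         = 0.00190784 / 0.93260784 = 0.002046.
  Update: phi_21 = phi_11 - phi_22 phi_11 = 0.2596 - (0.002046)(0.2596) = 0.259069.
Step k = 3:
  phi_33 = [rho(3) - phi_21 rho(2) - phi_22 rho(1)] / [1 - phi_21 rho(1) - phi_22 rho(2)]
    numerator   = -0.4171 - (0.259069)(0.0693) - (0.002046)(0.2596) = -0.43558454
    denominator = 1 - (0.259069)(0.2596) - (0.002046)(0.0693) = 0.93260394
  phi_33 = -0.43558454 / 0.93260394 = -0.4671.
Therefore phi_{33} = -0.4671.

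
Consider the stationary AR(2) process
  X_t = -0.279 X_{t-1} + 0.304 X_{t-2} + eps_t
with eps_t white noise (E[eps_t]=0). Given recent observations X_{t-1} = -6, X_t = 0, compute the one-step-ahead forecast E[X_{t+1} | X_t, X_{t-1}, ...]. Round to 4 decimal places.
E[X_{t+1} \mid \mathcal F_t] = -1.8240

For an AR(p) model X_t = c + sum_i phi_i X_{t-i} + eps_t, the
one-step-ahead conditional mean is
  E[X_{t+1} | X_t, ...] = c + sum_i phi_i X_{t+1-i}.
Substitute known values:
  E[X_{t+1} | ...] = (-0.279) * (0) + (0.304) * (-6)
                   = -1.8240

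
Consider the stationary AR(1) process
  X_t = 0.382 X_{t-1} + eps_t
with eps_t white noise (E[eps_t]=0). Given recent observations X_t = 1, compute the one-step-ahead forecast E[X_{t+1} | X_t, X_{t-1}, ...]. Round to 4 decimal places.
E[X_{t+1} \mid \mathcal F_t] = 0.3820

For an AR(p) model X_t = c + sum_i phi_i X_{t-i} + eps_t, the
one-step-ahead conditional mean is
  E[X_{t+1} | X_t, ...] = c + sum_i phi_i X_{t+1-i}.
Substitute known values:
  E[X_{t+1} | ...] = (0.382) * (1)
                   = 0.3820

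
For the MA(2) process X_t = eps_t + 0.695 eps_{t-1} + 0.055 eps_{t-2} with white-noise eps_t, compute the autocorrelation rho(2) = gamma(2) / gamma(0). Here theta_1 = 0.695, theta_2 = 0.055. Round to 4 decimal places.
\rho(2) = 0.0370

For an MA(q) process with theta_0 = 1, the autocovariance is
  gamma(k) = sigma^2 * sum_{i=0..q-k} theta_i * theta_{i+k},
and rho(k) = gamma(k) / gamma(0). Sigma^2 cancels.
  numerator   = (1)*(0.055) = 0.055.
  denominator = (1)^2 + (0.695)^2 + (0.055)^2 = 1.48605.
  rho(2) = 0.055 / 1.48605 = 0.0370.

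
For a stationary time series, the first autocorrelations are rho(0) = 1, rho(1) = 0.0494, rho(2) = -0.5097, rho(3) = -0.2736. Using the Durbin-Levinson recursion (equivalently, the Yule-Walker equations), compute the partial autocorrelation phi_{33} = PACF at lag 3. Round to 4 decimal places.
\phi_{33} = -0.2860

The PACF at lag k is phi_{kk}, the last component of the solution
to the Yule-Walker system G_k phi = r_k where
  (G_k)_{ij} = rho(|i - j|), (r_k)_i = rho(i), i,j = 1..k.
Equivalently, Durbin-Levinson gives phi_{kk} iteratively:
  phi_{11} = rho(1)
  phi_{kk} = [rho(k) - sum_{j=1..k-1} phi_{k-1,j} rho(k-j)]
            / [1 - sum_{j=1..k-1} phi_{k-1,j} rho(j)],
  phi_{k,j} = phi_{k-1,j} - phi_{kk} phi_{k-1,k-j},  j = 1..k-1.
Step k = 1:
  phi_11 = rho(1) = 0.0494.
Step k = 2:
  phi_22 = [rho(2) - phi_11 rho(1)] / [1 - phi_11 rho(1)] = [-0.5097 - (0.0494)(0.0494)] / [1 - (0.0494)(0.0494)]
         = -0.51214036 / 0.99755964 = -0.513393.
  Update: phi_21 = phi_11 - phi_22 phi_11 = 0.0494 - (-0.513393)(0.0494) = 0.074762.
Step k = 3:
  phi_33 = [rho(3) - phi_21 rho(2) - phi_22 rho(1)] / [1 - phi_21 rho(1) - phi_22 rho(2)]
    numerator   = -0.2736 - (0.074762)(-0.5097) - (-0.513393)(0.0494) = -0.21013237
    denominator = 1 - (0.074762)(0.0494) - (-0.513393)(-0.5097) = 0.73463025
  phi_33 = -0.21013237 / 0.73463025 = -0.286.
Therefore phi_{33} = -0.2860.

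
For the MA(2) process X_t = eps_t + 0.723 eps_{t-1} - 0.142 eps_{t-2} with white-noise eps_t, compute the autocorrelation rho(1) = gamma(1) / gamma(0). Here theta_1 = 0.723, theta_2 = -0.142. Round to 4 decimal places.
\rho(1) = 0.4021

For an MA(q) process with theta_0 = 1, the autocovariance is
  gamma(k) = sigma^2 * sum_{i=0..q-k} theta_i * theta_{i+k},
and rho(k) = gamma(k) / gamma(0). Sigma^2 cancels.
  numerator   = (1)*(0.723) + (0.723)*(-0.142) = 0.620334.
  denominator = (1)^2 + (0.723)^2 + (-0.142)^2 = 1.542893.
  rho(1) = 0.620334 / 1.542893 = 0.4021.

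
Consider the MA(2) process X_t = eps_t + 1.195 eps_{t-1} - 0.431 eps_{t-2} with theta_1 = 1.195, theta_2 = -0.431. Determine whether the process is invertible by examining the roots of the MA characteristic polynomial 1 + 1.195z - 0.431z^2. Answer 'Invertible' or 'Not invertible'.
\text{Not invertible}

The MA(q) characteristic polynomial is P(z) = 1 + 1.195z - 0.431z^2.
Invertibility requires all roots to lie outside the unit circle, i.e. |z| > 1 for every root.
Set 1 + (1.195) z + (-0.431) z^2 = 0, i.e. a z^2 + b z + c = 0 with a = -0.431, b = 1.195, c = 1.
Discriminant D = b^2 - 4ac = (1.195)^2 - 4*(-0.431)*1 = 1.428025 - (-1.724) = 3.152025.
D >= 0, so the roots are real: z = (-b +/- sqrt(D)) / (2a) = (-1.195 +/- 1.775394) / (-0.862).
  z_1 = (-1.195 + 1.775394) / (-0.862) = -0.6733,   |z_1| = 0.6733.
  z_2 = (-1.195 - 1.775394) / (-0.862) = 3.4459,   |z_2| = 3.4459.
Moduli of all roots: 0.6733, 3.4459.
All moduli strictly greater than 1? No.
Verdict: Not invertible.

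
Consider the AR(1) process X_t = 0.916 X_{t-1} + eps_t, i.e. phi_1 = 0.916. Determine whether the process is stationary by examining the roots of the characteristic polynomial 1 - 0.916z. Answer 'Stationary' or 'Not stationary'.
\text{Stationary}

The AR(p) characteristic polynomial is P(z) = 1 - 0.916z.
Stationarity requires all roots to lie outside the unit circle, i.e. |z| > 1 for every root.
This is linear in z: 1 + (-0.916) z = 0  =>  z = -1/(-0.916) = 1.091703,  |z| = 1.091703.
Moduli of all roots: 1.0917.
All moduli strictly greater than 1? Yes.
Verdict: Stationary.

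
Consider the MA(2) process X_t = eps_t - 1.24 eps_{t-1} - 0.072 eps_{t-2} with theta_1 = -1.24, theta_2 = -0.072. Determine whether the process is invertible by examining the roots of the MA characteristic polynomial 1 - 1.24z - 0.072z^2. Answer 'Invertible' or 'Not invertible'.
\text{Not invertible}

The MA(q) characteristic polynomial is P(z) = 1 - 1.24z - 0.072z^2.
Invertibility requires all roots to lie outside the unit circle, i.e. |z| > 1 for every root.
Set 1 + (-1.24) z + (-0.072) z^2 = 0, i.e. a z^2 + b z + c = 0 with a = -0.072, b = -1.24, c = 1.
Discriminant D = b^2 - 4ac = (-1.24)^2 - 4*(-0.072)*1 = 1.5376 - (-0.288) = 1.8256.
D >= 0, so the roots are real: z = (-b +/- sqrt(D)) / (2a) = (1.24 +/- 1.351148) / (-0.144).
  z_1 = (1.24 + 1.351148) / (-0.144) = -17.9941,   |z_1| = 17.9941.
  z_2 = (1.24 - 1.351148) / (-0.144) = 0.7719,   |z_2| = 0.7719.
Moduli of all roots: 17.9941, 0.7719.
All moduli strictly greater than 1? No.
Verdict: Not invertible.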